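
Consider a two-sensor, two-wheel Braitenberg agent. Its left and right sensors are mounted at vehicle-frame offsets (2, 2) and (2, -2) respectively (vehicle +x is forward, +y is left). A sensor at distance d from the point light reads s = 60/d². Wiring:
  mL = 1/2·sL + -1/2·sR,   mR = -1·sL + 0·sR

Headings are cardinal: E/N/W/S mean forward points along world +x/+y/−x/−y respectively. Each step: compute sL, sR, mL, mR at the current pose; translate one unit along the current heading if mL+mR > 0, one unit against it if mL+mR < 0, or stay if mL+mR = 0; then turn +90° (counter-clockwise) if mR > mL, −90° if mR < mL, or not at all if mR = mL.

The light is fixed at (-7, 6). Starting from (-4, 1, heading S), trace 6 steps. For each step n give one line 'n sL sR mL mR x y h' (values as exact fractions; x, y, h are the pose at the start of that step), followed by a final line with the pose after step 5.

n=0: pose=(-4,1,S); sL=30/37, sR=6/5; mL=-36/185, mR=-30/37; mL+mR=-186/185 → advance -1; mR−mL=-114/185 → turn -1·90°
n=1: pose=(-4,2,W); sL=60/37, sR=12; mL=-192/37, mR=-60/37; mL+mR=-252/37 → advance -1; mR−mL=132/37 → turn +1·90°
n=2: pose=(-3,2,S); sL=5/6, sR=3/2; mL=-1/3, mR=-5/6; mL+mR=-7/6 → advance -1; mR−mL=-1/2 → turn -1·90°
n=3: pose=(-3,3,W); sL=60/29, sR=12; mL=-144/29, mR=-60/29; mL+mR=-204/29 → advance -1; mR−mL=84/29 → turn +1·90°
n=4: pose=(-2,3,S); sL=30/37, sR=30/17; mL=-300/629, mR=-30/37; mL+mR=-810/629 → advance -1; mR−mL=-210/629 → turn -1·90°
n=5: pose=(-2,4,W); sL=12/5, sR=20/3; mL=-32/15, mR=-12/5; mL+mR=-68/15 → advance -1; mR−mL=-4/15 → turn -1·90°

0 30/37 6/5 -36/185 -30/37 -4 1 S
1 60/37 12 -192/37 -60/37 -4 2 W
2 5/6 3/2 -1/3 -5/6 -3 2 S
3 60/29 12 -144/29 -60/29 -3 3 W
4 30/37 30/17 -300/629 -30/37 -2 3 S
5 12/5 20/3 -32/15 -12/5 -2 4 W
final -1 4 N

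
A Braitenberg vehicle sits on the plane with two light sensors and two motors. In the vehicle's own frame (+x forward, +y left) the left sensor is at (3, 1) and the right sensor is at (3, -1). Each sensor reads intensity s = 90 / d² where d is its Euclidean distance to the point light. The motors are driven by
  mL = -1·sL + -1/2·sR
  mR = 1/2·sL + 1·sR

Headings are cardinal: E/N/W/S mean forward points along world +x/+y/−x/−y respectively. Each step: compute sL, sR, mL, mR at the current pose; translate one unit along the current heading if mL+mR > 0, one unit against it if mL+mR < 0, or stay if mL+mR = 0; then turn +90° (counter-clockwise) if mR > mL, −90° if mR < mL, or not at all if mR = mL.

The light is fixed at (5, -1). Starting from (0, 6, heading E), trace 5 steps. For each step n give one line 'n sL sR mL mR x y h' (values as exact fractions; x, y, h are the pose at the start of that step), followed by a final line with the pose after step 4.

n=0: pose=(0,6,E); sL=45/34, sR=9/4; mL=-333/136, mR=99/34; mL+mR=63/136 → advance +1; mR−mL=729/136 → turn +1·90°
n=1: pose=(1,6,N); sL=18/25, sR=90/109; mL=-3087/2725, mR=3231/2725; mL+mR=144/2725 → advance +1; mR−mL=6318/2725 → turn +1·90°
n=2: pose=(1,7,W); sL=45/49, sR=9/13; mL=-1611/1274, mR=1467/1274; mL+mR=-72/637 → advance -1; mR−mL=1539/637 → turn +1·90°
n=3: pose=(2,7,S); sL=90/29, sR=90/41; mL=-4995/1189, mR=4455/1189; mL+mR=-540/1189 → advance -1; mR−mL=9450/1189 → turn +1·90°
n=4: pose=(2,8,E); sL=9/10, sR=45/32; mL=-513/320, mR=297/160; mL+mR=81/320 → advance +1; mR−mL=1107/320 → turn +1·90°

0 45/34 9/4 -333/136 99/34 0 6 E
1 18/25 90/109 -3087/2725 3231/2725 1 6 N
2 45/49 9/13 -1611/1274 1467/1274 1 7 W
3 90/29 90/41 -4995/1189 4455/1189 2 7 S
4 9/10 45/32 -513/320 297/160 2 8 E
final 3 8 N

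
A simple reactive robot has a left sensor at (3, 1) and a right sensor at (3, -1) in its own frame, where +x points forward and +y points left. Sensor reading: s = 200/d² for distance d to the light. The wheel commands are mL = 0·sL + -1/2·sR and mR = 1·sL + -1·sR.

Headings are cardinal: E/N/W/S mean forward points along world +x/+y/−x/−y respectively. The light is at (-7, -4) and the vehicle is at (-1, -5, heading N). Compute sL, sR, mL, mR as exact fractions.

200/29 200/53 -100/53 4800/1537

left sensor world pos  = (-2, -2); dL² = 29
right sensor world pos = (0, -2); dR² = 53
sL = 200/29 = 200/29
sR = 200/53 = 200/53
mL = 0·sL + -1/2·sR = -100/53
mR = 1·sL + -1·sR = 4800/1537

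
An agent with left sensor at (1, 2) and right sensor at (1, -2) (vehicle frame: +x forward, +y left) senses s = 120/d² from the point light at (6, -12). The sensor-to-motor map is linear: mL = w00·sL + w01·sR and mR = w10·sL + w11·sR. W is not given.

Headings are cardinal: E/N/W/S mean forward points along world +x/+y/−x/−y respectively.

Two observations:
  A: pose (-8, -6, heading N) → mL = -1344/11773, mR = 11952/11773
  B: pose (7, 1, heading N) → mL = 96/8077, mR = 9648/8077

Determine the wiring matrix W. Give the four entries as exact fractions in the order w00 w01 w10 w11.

1/2 -1/2 1 1

obs A: pose=(-8,-6,N) → sL=24/61, sR=120/193, mL=-1344/11773, mR=11952/11773
obs B: pose=(7,1,N) → sL=120/197, sR=24/41, mL=96/8077, mR=9648/8077
sensor matrix S = [[24/61, 120/193], [120/197, 24/41]]; det S = -14114304/95090521
solve [mL_A; mL_B] = S·[w00; w01] and [mR_A; mR_B] = S·[w10; w11]:
  w00 = 1/2, w01 = -1/2, w10 = 1, w11 = 1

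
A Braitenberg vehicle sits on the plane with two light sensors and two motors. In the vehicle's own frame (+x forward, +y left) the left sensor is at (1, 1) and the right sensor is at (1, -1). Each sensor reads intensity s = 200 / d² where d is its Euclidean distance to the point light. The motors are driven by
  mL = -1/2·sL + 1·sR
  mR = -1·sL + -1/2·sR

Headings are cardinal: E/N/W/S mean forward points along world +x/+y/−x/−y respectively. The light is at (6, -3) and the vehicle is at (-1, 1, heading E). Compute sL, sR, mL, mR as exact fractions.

200/61 40/9 1540/549 -3020/549

left sensor world pos  = (0, 2); dL² = 61
right sensor world pos = (0, 0); dR² = 45
sL = 200/61 = 200/61
sR = 200/45 = 40/9
mL = -1/2·sL + 1·sR = 1540/549
mR = -1·sL + -1/2·sR = -3020/549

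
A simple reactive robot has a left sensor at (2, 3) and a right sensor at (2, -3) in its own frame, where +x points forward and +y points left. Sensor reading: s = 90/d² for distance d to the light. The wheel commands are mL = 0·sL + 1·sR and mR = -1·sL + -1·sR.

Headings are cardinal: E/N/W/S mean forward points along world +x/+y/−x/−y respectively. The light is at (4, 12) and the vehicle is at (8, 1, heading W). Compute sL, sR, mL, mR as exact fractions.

left sensor world pos  = (6, -2); dL² = 200
right sensor world pos = (6, 4); dR² = 68
sL = 90/200 = 9/20
sR = 90/68 = 45/34
mL = 0·sL + 1·sR = 45/34
mR = -1·sL + -1·sR = -603/340

9/20 45/34 45/34 -603/340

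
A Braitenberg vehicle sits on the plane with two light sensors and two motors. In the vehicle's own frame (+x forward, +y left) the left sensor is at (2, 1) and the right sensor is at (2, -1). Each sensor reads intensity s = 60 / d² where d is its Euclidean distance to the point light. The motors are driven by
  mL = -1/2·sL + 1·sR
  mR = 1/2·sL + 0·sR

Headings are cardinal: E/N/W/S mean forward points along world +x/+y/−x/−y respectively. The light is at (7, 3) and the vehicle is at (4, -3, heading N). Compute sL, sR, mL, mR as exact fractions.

left sensor world pos  = (3, -1); dL² = 32
right sensor world pos = (5, -1); dR² = 20
sL = 60/32 = 15/8
sR = 60/20 = 3
mL = -1/2·sL + 1·sR = 33/16
mR = 1/2·sL + 0·sR = 15/16

15/8 3 33/16 15/16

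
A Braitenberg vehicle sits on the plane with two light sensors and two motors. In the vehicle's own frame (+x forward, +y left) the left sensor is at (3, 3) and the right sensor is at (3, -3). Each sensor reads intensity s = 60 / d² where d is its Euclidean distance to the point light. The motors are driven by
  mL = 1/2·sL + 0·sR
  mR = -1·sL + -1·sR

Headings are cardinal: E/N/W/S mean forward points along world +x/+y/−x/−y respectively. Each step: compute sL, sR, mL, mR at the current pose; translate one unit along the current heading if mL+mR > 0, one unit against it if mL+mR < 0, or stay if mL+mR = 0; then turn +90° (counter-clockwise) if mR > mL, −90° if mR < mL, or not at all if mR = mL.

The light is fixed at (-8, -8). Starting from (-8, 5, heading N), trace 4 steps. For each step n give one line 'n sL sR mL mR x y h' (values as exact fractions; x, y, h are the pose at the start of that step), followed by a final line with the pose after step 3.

n=0: pose=(-8,5,N); sL=12/53, sR=12/53; mL=6/53, mR=-24/53; mL+mR=-18/53 → advance -1; mR−mL=-30/53 → turn -1·90°
n=1: pose=(-8,4,E); sL=10/39, sR=2/3; mL=5/39, mR=-12/13; mL+mR=-31/39 → advance -1; mR−mL=-41/39 → turn -1·90°
n=2: pose=(-9,4,S); sL=12/17, sR=60/97; mL=6/17, mR=-2184/1649; mL+mR=-1602/1649 → advance -1; mR−mL=-2766/1649 → turn -1·90°
n=3: pose=(-9,5,W); sL=15/29, sR=15/68; mL=15/58, mR=-1455/1972; mL+mR=-945/1972 → advance -1; mR−mL=-1965/1972 → turn -1·90°

0 12/53 12/53 6/53 -24/53 -8 5 N
1 10/39 2/3 5/39 -12/13 -8 4 E
2 12/17 60/97 6/17 -2184/1649 -9 4 S
3 15/29 15/68 15/58 -1455/1972 -9 5 W
final -8 5 N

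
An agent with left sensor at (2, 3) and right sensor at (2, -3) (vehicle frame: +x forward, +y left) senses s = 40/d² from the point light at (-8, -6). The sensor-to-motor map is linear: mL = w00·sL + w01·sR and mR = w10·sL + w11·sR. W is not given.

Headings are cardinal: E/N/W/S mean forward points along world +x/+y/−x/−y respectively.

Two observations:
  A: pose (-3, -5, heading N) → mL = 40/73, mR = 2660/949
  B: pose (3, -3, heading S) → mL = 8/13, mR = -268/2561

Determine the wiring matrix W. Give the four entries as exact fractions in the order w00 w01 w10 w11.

0 1 1 -1/2

obs A: pose=(-3,-5,N) → sL=40/13, sR=40/73, mL=40/73, mR=2660/949
obs B: pose=(3,-3,S) → sL=40/197, sR=8/13, mL=8/13, mR=-268/2561
sensor matrix S = [[40/13, 40/73], [40/197, 8/13]]; det S = 4331520/2430389
solve [mL_A; mL_B] = S·[w00; w01] and [mR_A; mR_B] = S·[w10; w11]:
  w00 = 0, w01 = 1, w10 = 1, w11 = -1/2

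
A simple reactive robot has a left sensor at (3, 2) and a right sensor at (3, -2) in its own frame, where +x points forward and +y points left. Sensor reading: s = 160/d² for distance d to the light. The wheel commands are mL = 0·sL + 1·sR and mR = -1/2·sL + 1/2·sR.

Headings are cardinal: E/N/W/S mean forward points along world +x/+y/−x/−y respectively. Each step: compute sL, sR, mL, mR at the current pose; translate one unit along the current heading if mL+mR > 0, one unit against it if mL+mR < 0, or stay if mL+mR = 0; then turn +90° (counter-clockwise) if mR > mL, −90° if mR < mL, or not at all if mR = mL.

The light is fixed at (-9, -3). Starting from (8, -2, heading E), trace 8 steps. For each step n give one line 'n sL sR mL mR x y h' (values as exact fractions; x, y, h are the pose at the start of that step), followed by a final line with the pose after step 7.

0 160/409 160/401 160/401 640/164009 8 -2 E
1 40/101 8/13 8/13 144/1313 9 -2 S
2 160/229 160/229 160/229 0 9 -3 W
3 80/117 16/37 16/37 -544/4329 8 -3 N
4 160/409 160/401 160/401 640/164009 8 -2 E
5 40/101 8/13 8/13 144/1313 9 -2 S
6 160/229 160/229 160/229 0 9 -3 W
7 80/117 16/37 16/37 -544/4329 8 -3 N
final 8 -2 E

n=0: pose=(8,-2,E); sL=160/409, sR=160/401; mL=160/401, mR=640/164009; mL+mR=66080/164009 → advance +1; mR−mL=-64800/164009 → turn -1·90°
n=1: pose=(9,-2,S); sL=40/101, sR=8/13; mL=8/13, mR=144/1313; mL+mR=952/1313 → advance +1; mR−mL=-664/1313 → turn -1·90°
n=2: pose=(9,-3,W); sL=160/229, sR=160/229; mL=160/229, mR=0; mL+mR=160/229 → advance +1; mR−mL=-160/229 → turn -1·90°
n=3: pose=(8,-3,N); sL=80/117, sR=16/37; mL=16/37, mR=-544/4329; mL+mR=1328/4329 → advance +1; mR−mL=-2416/4329 → turn -1·90°
n=4: pose=(8,-2,E); sL=160/409, sR=160/401; mL=160/401, mR=640/164009; mL+mR=66080/164009 → advance +1; mR−mL=-64800/164009 → turn -1·90°
n=5: pose=(9,-2,S); sL=40/101, sR=8/13; mL=8/13, mR=144/1313; mL+mR=952/1313 → advance +1; mR−mL=-664/1313 → turn -1·90°
n=6: pose=(9,-3,W); sL=160/229, sR=160/229; mL=160/229, mR=0; mL+mR=160/229 → advance +1; mR−mL=-160/229 → turn -1·90°
n=7: pose=(8,-3,N); sL=80/117, sR=16/37; mL=16/37, mR=-544/4329; mL+mR=1328/4329 → advance +1; mR−mL=-2416/4329 → turn -1·90°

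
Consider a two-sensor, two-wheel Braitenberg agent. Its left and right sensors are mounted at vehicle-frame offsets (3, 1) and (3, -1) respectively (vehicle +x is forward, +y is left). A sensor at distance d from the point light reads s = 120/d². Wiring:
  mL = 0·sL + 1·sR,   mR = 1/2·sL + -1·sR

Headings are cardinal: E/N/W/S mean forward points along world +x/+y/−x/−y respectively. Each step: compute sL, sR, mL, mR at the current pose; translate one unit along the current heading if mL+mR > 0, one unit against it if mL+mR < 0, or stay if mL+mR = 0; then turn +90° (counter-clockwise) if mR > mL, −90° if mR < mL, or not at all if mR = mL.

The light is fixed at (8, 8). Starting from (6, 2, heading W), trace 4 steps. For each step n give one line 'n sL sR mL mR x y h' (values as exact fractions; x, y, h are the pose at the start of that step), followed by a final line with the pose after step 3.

0 60/37 12/5 12/5 -294/185 6 2 W
1 24/5 120/13 120/13 -444/65 5 2 N
2 15/2 10/3 10/3 5/12 5 3 E
3 24/13 120/73 120/73 -684/949 6 3 S
final 6 2 W

n=0: pose=(6,2,W); sL=60/37, sR=12/5; mL=12/5, mR=-294/185; mL+mR=30/37 → advance +1; mR−mL=-738/185 → turn -1·90°
n=1: pose=(5,2,N); sL=24/5, sR=120/13; mL=120/13, mR=-444/65; mL+mR=12/5 → advance +1; mR−mL=-1044/65 → turn -1·90°
n=2: pose=(5,3,E); sL=15/2, sR=10/3; mL=10/3, mR=5/12; mL+mR=15/4 → advance +1; mR−mL=-35/12 → turn -1·90°
n=3: pose=(6,3,S); sL=24/13, sR=120/73; mL=120/73, mR=-684/949; mL+mR=12/13 → advance +1; mR−mL=-2244/949 → turn -1·90°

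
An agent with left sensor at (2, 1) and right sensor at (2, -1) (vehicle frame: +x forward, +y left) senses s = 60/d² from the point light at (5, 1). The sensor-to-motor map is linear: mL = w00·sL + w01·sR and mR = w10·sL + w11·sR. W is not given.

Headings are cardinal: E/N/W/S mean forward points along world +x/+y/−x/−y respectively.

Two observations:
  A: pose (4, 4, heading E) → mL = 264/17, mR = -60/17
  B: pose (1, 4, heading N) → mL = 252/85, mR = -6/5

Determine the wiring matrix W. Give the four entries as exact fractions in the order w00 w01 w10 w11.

1 1 -1 0

obs A: pose=(4,4,E) → sL=60/17, sR=12, mL=264/17, mR=-60/17
obs B: pose=(1,4,N) → sL=6/5, sR=30/17, mL=252/85, mR=-6/5
sensor matrix S = [[60/17, 12], [6/5, 30/17]]; det S = -11808/1445
solve [mL_A; mL_B] = S·[w00; w01] and [mR_A; mR_B] = S·[w10; w11]:
  w00 = 1, w01 = 1, w10 = -1, w11 = 0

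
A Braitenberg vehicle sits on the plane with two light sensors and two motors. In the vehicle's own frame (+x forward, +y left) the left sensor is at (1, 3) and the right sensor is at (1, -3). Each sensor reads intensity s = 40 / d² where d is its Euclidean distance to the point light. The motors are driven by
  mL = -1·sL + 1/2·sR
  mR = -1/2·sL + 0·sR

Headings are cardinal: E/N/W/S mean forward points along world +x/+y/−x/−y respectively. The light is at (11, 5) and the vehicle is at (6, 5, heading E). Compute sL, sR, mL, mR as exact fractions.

left sensor world pos  = (7, 8); dL² = 25
right sensor world pos = (7, 2); dR² = 25
sL = 40/25 = 8/5
sR = 40/25 = 8/5
mL = -1·sL + 1/2·sR = -4/5
mR = -1/2·sL + 0·sR = -4/5

8/5 8/5 -4/5 -4/5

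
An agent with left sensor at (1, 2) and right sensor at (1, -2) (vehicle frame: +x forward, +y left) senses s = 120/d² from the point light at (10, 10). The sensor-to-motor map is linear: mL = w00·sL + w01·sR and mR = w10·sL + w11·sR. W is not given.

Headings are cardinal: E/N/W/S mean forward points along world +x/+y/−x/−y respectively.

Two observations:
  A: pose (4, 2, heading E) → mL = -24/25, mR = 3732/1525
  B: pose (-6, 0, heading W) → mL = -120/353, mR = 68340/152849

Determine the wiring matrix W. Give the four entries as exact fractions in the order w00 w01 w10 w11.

obs A: pose=(4,2,E) → sL=120/61, sR=24/25, mL=-24/25, mR=3732/1525
obs B: pose=(-6,0,W) → sL=120/433, sR=120/353, mL=-120/353, mR=68340/152849
sensor matrix S = [[120/61, 24/25], [120/433, 120/353]]; det S = 18772992/46618945
solve [mL_A; mL_B] = S·[w00; w01] and [mR_A; mR_B] = S·[w10; w11]:
  w00 = 0, w01 = -1, w10 = 1, w11 = 1/2

0 -1 1 1/2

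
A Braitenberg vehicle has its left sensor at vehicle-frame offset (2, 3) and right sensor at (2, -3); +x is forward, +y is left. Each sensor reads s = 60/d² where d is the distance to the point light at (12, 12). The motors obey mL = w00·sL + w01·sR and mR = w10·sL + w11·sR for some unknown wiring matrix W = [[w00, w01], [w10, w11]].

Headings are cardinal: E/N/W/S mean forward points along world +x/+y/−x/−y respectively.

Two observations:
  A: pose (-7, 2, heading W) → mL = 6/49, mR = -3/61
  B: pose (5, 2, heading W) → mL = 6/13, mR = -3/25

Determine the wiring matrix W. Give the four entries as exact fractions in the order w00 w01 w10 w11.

obs A: pose=(-7,2,W) → sL=6/61, sR=6/49, mL=6/49, mR=-3/61
obs B: pose=(5,2,W) → sL=6/25, sR=6/13, mL=6/13, mR=-3/25
sensor matrix S = [[6/61, 6/49], [6/25, 6/13]]; det S = 15552/971425
solve [mL_A; mL_B] = S·[w00; w01] and [mR_A; mR_B] = S·[w10; w11]:
  w00 = 0, w01 = 1, w10 = -1/2, w11 = 0

0 1 -1/2 0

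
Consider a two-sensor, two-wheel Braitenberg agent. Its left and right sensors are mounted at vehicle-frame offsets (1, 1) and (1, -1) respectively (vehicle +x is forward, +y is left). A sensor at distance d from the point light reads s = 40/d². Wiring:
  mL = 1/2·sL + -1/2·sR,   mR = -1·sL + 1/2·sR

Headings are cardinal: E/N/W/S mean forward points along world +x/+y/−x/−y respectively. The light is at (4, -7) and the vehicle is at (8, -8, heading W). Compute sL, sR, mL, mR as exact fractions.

left sensor world pos  = (7, -9); dL² = 13
right sensor world pos = (7, -7); dR² = 9
sL = 40/13 = 40/13
sR = 40/9 = 40/9
mL = 1/2·sL + -1/2·sR = -80/117
mR = -1·sL + 1/2·sR = -100/117

40/13 40/9 -80/117 -100/117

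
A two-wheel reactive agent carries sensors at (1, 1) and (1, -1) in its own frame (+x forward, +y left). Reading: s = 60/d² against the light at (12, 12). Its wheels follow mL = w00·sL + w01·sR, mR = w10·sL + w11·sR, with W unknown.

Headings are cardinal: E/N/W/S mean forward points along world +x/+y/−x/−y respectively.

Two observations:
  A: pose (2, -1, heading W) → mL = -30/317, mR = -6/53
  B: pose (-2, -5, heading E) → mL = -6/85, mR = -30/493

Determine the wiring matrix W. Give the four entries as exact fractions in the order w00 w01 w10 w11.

-1/2 0 0 -1/2

obs A: pose=(2,-1,W) → sL=60/317, sR=12/53, mL=-30/317, mR=-6/53
obs B: pose=(-2,-5,E) → sL=12/85, sR=60/493, mL=-6/85, mR=-30/493
sensor matrix S = [[60/317, 12/53], [12/85, 60/493]]; det S = -369792/41414465
solve [mL_A; mL_B] = S·[w00; w01] and [mR_A; mR_B] = S·[w10; w11]:
  w00 = -1/2, w01 = 0, w10 = 0, w11 = -1/2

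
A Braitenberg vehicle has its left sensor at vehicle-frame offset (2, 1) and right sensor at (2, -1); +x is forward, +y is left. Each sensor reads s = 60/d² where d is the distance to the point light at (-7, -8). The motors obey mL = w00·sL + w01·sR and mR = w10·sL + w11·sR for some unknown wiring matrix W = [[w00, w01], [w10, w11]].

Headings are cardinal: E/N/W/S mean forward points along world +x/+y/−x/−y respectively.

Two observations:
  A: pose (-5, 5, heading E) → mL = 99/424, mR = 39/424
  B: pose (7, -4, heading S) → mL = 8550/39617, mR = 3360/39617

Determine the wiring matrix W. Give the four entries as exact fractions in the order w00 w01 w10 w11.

-1/2 1 -1 1

obs A: pose=(-5,5,E) → sL=15/53, sR=3/8, mL=99/424, mR=39/424
obs B: pose=(7,-4,S) → sL=60/229, sR=60/173, mL=8550/39617, mR=3360/39617
sensor matrix S = [[15/53, 3/8], [60/229, 60/173]]; det S = -405/4199402
solve [mL_A; mL_B] = S·[w00; w01] and [mR_A; mR_B] = S·[w10; w11]:
  w00 = -1/2, w01 = 1, w10 = -1, w11 = 1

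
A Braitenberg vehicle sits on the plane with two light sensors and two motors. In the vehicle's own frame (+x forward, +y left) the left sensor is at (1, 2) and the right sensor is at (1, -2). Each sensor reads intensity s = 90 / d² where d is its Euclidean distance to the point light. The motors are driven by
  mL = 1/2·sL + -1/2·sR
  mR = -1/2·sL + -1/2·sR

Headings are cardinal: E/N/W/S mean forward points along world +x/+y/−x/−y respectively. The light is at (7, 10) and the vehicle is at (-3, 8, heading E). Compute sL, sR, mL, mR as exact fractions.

10/9 90/97 80/873 -890/873

left sensor world pos  = (-2, 10); dL² = 81
right sensor world pos = (-2, 6); dR² = 97
sL = 90/81 = 10/9
sR = 90/97 = 90/97
mL = 1/2·sL + -1/2·sR = 80/873
mR = -1/2·sL + -1/2·sR = -890/873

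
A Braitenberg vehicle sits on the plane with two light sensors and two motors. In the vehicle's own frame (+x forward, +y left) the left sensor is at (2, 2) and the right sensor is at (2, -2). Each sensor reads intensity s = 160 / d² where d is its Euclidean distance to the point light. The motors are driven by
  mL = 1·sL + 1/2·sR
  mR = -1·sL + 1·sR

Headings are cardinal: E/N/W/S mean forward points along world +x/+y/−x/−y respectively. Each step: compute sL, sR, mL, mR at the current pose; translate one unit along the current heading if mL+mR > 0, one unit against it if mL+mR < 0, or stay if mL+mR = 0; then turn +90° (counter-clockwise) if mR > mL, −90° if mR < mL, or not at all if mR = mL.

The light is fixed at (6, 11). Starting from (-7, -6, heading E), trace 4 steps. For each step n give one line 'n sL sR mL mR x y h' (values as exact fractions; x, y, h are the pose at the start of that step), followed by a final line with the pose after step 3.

n=0: pose=(-7,-6,E); sL=80/173, sR=80/241; mL=26200/41693, mR=-5440/41693; mL+mR=120/241 → advance +1; mR−mL=-31640/41693 → turn -1·90°
n=1: pose=(-6,-6,S); sL=160/461, sR=160/557; mL=126000/256777, mR=-15360/256777; mL+mR=240/557 → advance +1; mR−mL=-141360/256777 → turn -1·90°
n=2: pose=(-6,-7,W); sL=40/149, sR=40/113; mL=7500/16837, mR=1440/16837; mL+mR=60/113 → advance +1; mR−mL=-6060/16837 → turn -1·90°
n=3: pose=(-7,-7,N); sL=160/481, sR=160/377; mL=7600/13949, mR=1280/13949; mL+mR=240/377 → advance +1; mR−mL=-6320/13949 → turn -1·90°

0 80/173 80/241 26200/41693 -5440/41693 -7 -6 E
1 160/461 160/557 126000/256777 -15360/256777 -6 -6 S
2 40/149 40/113 7500/16837 1440/16837 -6 -7 W
3 160/481 160/377 7600/13949 1280/13949 -7 -7 N
final -7 -6 E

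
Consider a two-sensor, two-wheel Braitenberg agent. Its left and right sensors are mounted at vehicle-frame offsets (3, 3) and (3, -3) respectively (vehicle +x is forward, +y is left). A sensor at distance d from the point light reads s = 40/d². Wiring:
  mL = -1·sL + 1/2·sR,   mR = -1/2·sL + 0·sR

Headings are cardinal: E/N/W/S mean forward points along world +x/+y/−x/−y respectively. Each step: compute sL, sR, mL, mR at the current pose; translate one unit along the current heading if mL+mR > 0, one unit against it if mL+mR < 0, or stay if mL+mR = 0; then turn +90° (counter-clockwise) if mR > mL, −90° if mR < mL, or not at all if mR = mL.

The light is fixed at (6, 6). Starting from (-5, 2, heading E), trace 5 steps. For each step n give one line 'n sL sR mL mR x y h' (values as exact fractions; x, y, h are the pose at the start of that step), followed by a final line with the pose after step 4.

0 8/13 40/113 -644/1469 -4/13 -5 2 E
1 20/113 20/41 310/4633 -10/113 -6 2 N
2 8/17 8/29 -164/493 -4/17 -6 1 E
3 2/13 5/13 1/26 -1/13 -7 1 N
4 40/109 40/181 -5060/19729 -20/109 -7 0 E
final -8 0 N

n=0: pose=(-5,2,E); sL=8/13, sR=40/113; mL=-644/1469, mR=-4/13; mL+mR=-1096/1469 → advance -1; mR−mL=192/1469 → turn +1·90°
n=1: pose=(-6,2,N); sL=20/113, sR=20/41; mL=310/4633, mR=-10/113; mL+mR=-100/4633 → advance -1; mR−mL=-720/4633 → turn -1·90°
n=2: pose=(-6,1,E); sL=8/17, sR=8/29; mL=-164/493, mR=-4/17; mL+mR=-280/493 → advance -1; mR−mL=48/493 → turn +1·90°
n=3: pose=(-7,1,N); sL=2/13, sR=5/13; mL=1/26, mR=-1/13; mL+mR=-1/26 → advance -1; mR−mL=-3/26 → turn -1·90°
n=4: pose=(-7,0,E); sL=40/109, sR=40/181; mL=-5060/19729, mR=-20/109; mL+mR=-8680/19729 → advance -1; mR−mL=1440/19729 → turn +1·90°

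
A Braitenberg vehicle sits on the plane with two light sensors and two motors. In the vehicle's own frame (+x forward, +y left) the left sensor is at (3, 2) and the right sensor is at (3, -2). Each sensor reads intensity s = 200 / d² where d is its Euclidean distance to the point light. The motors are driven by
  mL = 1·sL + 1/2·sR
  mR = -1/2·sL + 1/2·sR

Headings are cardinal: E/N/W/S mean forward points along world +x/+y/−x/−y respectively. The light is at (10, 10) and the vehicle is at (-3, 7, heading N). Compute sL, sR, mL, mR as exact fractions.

left sensor world pos  = (-5, 10); dL² = 225
right sensor world pos = (-1, 10); dR² = 121
sL = 200/225 = 8/9
sR = 200/121 = 200/121
mL = 1·sL + 1/2·sR = 1868/1089
mR = -1/2·sL + 1/2·sR = 416/1089

8/9 200/121 1868/1089 416/1089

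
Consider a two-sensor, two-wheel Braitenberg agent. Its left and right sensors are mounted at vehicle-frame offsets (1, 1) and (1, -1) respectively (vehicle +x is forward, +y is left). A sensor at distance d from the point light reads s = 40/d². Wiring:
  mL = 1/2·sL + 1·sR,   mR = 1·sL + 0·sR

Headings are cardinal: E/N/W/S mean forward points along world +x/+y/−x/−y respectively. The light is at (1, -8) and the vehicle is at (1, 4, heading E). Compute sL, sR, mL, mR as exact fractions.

left sensor world pos  = (2, 5); dL² = 170
right sensor world pos = (2, 3); dR² = 122
sL = 40/170 = 4/17
sR = 40/122 = 20/61
mL = 1/2·sL + 1·sR = 462/1037
mR = 1·sL + 0·sR = 4/17

4/17 20/61 462/1037 4/17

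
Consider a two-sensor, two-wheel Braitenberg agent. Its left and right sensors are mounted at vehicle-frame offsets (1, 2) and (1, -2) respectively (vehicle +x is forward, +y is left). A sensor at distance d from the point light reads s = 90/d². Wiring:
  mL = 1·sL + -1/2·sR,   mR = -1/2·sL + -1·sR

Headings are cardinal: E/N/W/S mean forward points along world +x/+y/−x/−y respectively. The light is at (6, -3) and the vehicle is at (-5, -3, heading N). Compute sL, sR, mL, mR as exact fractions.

9/17 45/41 -27/1394 -1899/1394

left sensor world pos  = (-7, -2); dL² = 170
right sensor world pos = (-3, -2); dR² = 82
sL = 90/170 = 9/17
sR = 90/82 = 45/41
mL = 1·sL + -1/2·sR = -27/1394
mR = -1/2·sL + -1·sR = -1899/1394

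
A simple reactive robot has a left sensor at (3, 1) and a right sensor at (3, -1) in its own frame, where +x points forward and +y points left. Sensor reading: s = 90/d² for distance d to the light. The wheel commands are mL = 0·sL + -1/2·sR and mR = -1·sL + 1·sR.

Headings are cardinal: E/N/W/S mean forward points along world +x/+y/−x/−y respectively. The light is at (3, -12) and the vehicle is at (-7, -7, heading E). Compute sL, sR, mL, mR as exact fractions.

left sensor world pos  = (-4, -6); dL² = 85
right sensor world pos = (-4, -8); dR² = 65
sL = 90/85 = 18/17
sR = 90/65 = 18/13
mL = 0·sL + -1/2·sR = -9/13
mR = -1·sL + 1·sR = 72/221

18/17 18/13 -9/13 72/221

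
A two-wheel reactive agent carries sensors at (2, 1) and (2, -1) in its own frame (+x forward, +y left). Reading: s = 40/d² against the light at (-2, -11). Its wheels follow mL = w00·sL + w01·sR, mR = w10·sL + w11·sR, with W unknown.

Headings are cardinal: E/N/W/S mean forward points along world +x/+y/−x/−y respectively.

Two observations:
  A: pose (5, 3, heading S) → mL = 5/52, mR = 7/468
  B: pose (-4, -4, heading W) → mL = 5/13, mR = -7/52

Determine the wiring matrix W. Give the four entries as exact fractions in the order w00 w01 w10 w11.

obs A: pose=(5,3,S) → sL=5/26, sR=2/9, mL=5/52, mR=7/468
obs B: pose=(-4,-4,W) → sL=10/13, sR=1/2, mL=5/13, mR=-7/52
sensor matrix S = [[5/26, 2/9], [10/13, 1/2]]; det S = -35/468
solve [mL_A; mL_B] = S·[w00; w01] and [mR_A; mR_B] = S·[w10; w11]:
  w00 = 1/2, w01 = 0, w10 = -1/2, w11 = 1/2

1/2 0 -1/2 1/2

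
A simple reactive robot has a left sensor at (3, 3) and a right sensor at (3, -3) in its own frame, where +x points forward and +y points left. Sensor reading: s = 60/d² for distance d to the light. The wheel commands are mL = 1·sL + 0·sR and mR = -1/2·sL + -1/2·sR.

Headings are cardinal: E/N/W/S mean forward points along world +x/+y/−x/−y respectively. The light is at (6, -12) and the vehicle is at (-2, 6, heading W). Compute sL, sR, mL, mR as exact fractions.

left sensor world pos  = (-5, 3); dL² = 346
right sensor world pos = (-5, 9); dR² = 562
sL = 60/346 = 30/173
sR = 60/562 = 30/281
mL = 1·sL + 0·sR = 30/173
mR = -1/2·sL + -1/2·sR = -6810/48613

30/173 30/281 30/173 -6810/48613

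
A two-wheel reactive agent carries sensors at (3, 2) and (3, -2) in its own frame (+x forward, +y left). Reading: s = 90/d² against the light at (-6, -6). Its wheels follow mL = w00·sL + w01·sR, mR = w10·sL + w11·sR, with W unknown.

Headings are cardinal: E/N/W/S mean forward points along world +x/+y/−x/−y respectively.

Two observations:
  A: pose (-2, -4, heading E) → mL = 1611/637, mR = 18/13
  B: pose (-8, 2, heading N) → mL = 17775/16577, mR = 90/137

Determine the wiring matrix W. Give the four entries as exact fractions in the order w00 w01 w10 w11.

1/2 1 1 0

obs A: pose=(-2,-4,E) → sL=18/13, sR=90/49, mL=1611/637, mR=18/13
obs B: pose=(-8,2,N) → sL=90/137, sR=90/121, mL=17775/16577, mR=90/137
sensor matrix S = [[18/13, 90/49], [90/137, 90/121]]; det S = -1866240/10559549
solve [mL_A; mL_B] = S·[w00; w01] and [mR_A; mR_B] = S·[w10; w11]:
  w00 = 1/2, w01 = 1, w10 = 1, w11 = 0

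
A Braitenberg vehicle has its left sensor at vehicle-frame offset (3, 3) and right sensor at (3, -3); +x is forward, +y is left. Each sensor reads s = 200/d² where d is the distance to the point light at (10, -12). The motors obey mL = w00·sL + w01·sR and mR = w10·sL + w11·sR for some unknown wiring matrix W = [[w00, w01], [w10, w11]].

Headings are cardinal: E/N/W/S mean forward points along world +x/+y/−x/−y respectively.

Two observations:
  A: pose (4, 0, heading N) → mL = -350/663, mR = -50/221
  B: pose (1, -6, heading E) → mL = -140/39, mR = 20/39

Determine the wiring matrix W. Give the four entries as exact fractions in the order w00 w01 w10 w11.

obs A: pose=(4,0,N) → sL=100/153, sR=100/117, mL=-350/663, mR=-50/221
obs B: pose=(1,-6,E) → sL=200/117, sR=40/9, mL=-140/39, mR=20/39
sensor matrix S = [[100/153, 100/117], [200/117, 40/9]]; det S = 112000/77571
solve [mL_A; mL_B] = S·[w00; w01] and [mR_A; mR_B] = S·[w10; w11]:
  w00 = 1/2, w01 = -1, w10 = -1, w11 = 1/2

1/2 -1 -1 1/2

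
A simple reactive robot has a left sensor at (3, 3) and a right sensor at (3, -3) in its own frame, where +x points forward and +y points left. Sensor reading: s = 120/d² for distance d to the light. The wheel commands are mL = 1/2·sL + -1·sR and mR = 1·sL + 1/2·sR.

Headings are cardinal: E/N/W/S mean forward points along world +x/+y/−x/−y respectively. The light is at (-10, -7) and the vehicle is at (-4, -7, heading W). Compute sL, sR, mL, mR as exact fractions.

left sensor world pos  = (-7, -10); dL² = 18
right sensor world pos = (-7, -4); dR² = 18
sL = 120/18 = 20/3
sR = 120/18 = 20/3
mL = 1/2·sL + -1·sR = -10/3
mR = 1·sL + 1/2·sR = 10

20/3 20/3 -10/3 10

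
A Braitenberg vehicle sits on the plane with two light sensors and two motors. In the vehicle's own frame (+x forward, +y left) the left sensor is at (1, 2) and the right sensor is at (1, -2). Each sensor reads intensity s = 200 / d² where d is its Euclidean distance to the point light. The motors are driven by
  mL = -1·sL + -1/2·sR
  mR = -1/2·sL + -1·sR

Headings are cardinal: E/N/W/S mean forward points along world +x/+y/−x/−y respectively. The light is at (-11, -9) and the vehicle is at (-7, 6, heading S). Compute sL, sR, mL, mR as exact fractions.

25/29 1 -79/58 -83/58

left sensor world pos  = (-5, 5); dL² = 232
right sensor world pos = (-9, 5); dR² = 200
sL = 200/232 = 25/29
sR = 200/200 = 1
mL = -1·sL + -1/2·sR = -79/58
mR = -1/2·sL + -1·sR = -83/58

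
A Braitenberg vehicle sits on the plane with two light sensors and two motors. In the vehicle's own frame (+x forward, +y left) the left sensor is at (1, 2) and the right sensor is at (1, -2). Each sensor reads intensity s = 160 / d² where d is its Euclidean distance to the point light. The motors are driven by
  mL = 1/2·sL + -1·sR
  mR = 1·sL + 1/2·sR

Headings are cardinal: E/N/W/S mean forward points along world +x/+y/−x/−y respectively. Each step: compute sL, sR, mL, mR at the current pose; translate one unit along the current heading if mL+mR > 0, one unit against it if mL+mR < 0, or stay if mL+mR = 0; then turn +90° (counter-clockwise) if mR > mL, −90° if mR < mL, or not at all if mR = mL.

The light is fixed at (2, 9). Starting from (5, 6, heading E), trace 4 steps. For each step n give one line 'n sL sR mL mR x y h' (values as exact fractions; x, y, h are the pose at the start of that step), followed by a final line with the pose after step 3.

n=0: pose=(5,6,E); sL=160/17, sR=160/41; mL=560/697, mR=7920/697; mL+mR=8480/697 → advance +1; mR−mL=7360/697 → turn +1·90°
n=1: pose=(6,6,N); sL=20, sR=4; mL=6, mR=22; mL+mR=28 → advance +1; mR−mL=16 → turn +1·90°
n=2: pose=(6,7,W); sL=32/5, sR=160/9; mL=-656/45, mR=688/45; mL+mR=32/45 → advance +1; mR−mL=448/15 → turn +1·90°
n=3: pose=(5,7,S); sL=80/17, sR=16; mL=-232/17, mR=216/17; mL+mR=-16/17 → advance -1; mR−mL=448/17 → turn +1·90°

0 160/17 160/41 560/697 7920/697 5 6 E
1 20 4 6 22 6 6 N
2 32/5 160/9 -656/45 688/45 6 7 W
3 80/17 16 -232/17 216/17 5 7 S
final 5 8 E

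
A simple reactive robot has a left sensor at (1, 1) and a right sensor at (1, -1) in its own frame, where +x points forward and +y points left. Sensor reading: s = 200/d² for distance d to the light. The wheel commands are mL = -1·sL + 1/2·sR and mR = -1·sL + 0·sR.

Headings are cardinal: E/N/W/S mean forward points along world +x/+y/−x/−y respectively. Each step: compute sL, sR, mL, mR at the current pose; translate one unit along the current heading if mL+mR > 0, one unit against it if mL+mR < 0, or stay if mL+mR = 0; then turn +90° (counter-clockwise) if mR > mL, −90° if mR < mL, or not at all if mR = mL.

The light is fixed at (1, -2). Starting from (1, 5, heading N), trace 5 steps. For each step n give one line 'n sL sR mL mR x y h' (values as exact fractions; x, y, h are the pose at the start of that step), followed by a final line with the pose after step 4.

0 40/13 40/13 -20/13 -40/13 1 5 N
1 4 100/13 -2/13 -4 1 4 E
2 8 200/29 -132/29 -8 0 4 S
3 5 50/17 -60/17 -5 0 5 W
4 40/13 40/13 -20/13 -40/13 1 5 N
final 1 4 E

n=0: pose=(1,5,N); sL=40/13, sR=40/13; mL=-20/13, mR=-40/13; mL+mR=-60/13 → advance -1; mR−mL=-20/13 → turn -1·90°
n=1: pose=(1,4,E); sL=4, sR=100/13; mL=-2/13, mR=-4; mL+mR=-54/13 → advance -1; mR−mL=-50/13 → turn -1·90°
n=2: pose=(0,4,S); sL=8, sR=200/29; mL=-132/29, mR=-8; mL+mR=-364/29 → advance -1; mR−mL=-100/29 → turn -1·90°
n=3: pose=(0,5,W); sL=5, sR=50/17; mL=-60/17, mR=-5; mL+mR=-145/17 → advance -1; mR−mL=-25/17 → turn -1·90°
n=4: pose=(1,5,N); sL=40/13, sR=40/13; mL=-20/13, mR=-40/13; mL+mR=-60/13 → advance -1; mR−mL=-20/13 → turn -1·90°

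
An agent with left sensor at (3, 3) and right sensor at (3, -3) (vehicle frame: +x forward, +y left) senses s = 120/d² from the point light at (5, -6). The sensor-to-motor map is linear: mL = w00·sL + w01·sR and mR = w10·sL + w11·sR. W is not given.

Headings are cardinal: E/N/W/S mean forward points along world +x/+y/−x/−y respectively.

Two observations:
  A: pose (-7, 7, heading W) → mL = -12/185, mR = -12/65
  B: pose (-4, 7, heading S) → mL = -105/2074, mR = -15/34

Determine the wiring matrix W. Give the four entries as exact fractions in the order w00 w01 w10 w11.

obs A: pose=(-7,7,W) → sL=24/65, sR=120/481, mL=-12/185, mR=-12/65
obs B: pose=(-4,7,S) → sL=15/17, sR=30/61, mL=-105/2074, mR=-15/34
sensor matrix S = [[24/65, 120/481], [15/17, 30/61]]; det S = -19224/498797
solve [mL_A; mL_B] = S·[w00; w01] and [mR_A; mR_B] = S·[w10; w11]:
  w00 = 1/2, w01 = -1, w10 = -1/2, w11 = 0

1/2 -1 -1/2 0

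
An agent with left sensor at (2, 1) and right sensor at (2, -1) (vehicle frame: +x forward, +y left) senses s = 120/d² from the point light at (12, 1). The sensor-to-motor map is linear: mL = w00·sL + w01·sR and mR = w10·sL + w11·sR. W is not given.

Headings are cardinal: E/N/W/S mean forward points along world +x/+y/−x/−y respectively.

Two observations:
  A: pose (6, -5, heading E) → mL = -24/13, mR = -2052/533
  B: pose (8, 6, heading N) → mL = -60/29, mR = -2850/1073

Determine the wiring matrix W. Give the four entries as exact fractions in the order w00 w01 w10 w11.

0 -1 -1 -1/2

obs A: pose=(6,-5,E) → sL=120/41, sR=24/13, mL=-24/13, mR=-2052/533
obs B: pose=(8,6,N) → sL=60/37, sR=60/29, mL=-60/29, mR=-2850/1073
sensor matrix S = [[120/41, 24/13], [60/37, 60/29]]; det S = 1751040/571909
solve [mL_A; mL_B] = S·[w00; w01] and [mR_A; mR_B] = S·[w10; w11]:
  w00 = 0, w01 = -1, w10 = -1, w11 = -1/2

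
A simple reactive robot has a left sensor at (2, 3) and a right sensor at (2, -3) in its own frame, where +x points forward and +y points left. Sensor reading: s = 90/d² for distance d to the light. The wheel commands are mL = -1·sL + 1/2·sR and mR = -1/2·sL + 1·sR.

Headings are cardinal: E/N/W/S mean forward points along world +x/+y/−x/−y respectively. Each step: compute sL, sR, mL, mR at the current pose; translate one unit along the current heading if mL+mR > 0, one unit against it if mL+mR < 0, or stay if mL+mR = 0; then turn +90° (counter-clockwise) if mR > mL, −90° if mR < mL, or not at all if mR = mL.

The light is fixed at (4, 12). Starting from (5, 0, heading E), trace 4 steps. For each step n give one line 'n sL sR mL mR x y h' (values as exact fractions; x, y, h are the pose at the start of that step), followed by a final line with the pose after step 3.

0 1 5/13 -21/26 -3/26 5 0 E
1 90/109 90/109 -45/109 45/109 4 0 N
2 90/229 18/17 531/3893 3357/3893 4 0 W
3 9/20 45/106 -63/265 423/2120 3 0 S
final 3 1 E

n=0: pose=(5,0,E); sL=1, sR=5/13; mL=-21/26, mR=-3/26; mL+mR=-12/13 → advance -1; mR−mL=9/13 → turn +1·90°
n=1: pose=(4,0,N); sL=90/109, sR=90/109; mL=-45/109, mR=45/109; mL+mR=0 → advance +0; mR−mL=90/109 → turn +1·90°
n=2: pose=(4,0,W); sL=90/229, sR=18/17; mL=531/3893, mR=3357/3893; mL+mR=3888/3893 → advance +1; mR−mL=2826/3893 → turn +1·90°
n=3: pose=(3,0,S); sL=9/20, sR=45/106; mL=-63/265, mR=423/2120; mL+mR=-81/2120 → advance -1; mR−mL=927/2120 → turn +1·90°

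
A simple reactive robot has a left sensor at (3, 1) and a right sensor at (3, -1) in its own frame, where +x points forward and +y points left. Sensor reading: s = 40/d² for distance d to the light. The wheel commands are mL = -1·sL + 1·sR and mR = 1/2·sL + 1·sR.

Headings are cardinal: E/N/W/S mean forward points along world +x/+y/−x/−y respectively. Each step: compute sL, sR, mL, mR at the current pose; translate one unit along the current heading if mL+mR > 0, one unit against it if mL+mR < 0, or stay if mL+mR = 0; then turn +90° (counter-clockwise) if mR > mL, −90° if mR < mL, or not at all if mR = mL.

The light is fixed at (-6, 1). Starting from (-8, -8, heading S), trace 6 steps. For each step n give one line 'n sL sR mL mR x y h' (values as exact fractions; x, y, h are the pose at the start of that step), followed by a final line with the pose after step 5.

n=0: pose=(-8,-8,S); sL=8/29, sR=40/153; mL=-64/4437, mR=1772/4437; mL+mR=1708/4437 → advance +1; mR−mL=12/29 → turn +1·90°
n=1: pose=(-8,-9,E); sL=20/41, sR=20/61; mL=-400/2501, mR=1430/2501; mL+mR=1030/2501 → advance +1; mR−mL=30/41 → turn +1·90°
n=2: pose=(-7,-9,N); sL=40/53, sR=40/49; mL=160/2597, mR=3100/2597; mL+mR=3260/2597 → advance +1; mR−mL=60/53 → turn +1·90°
n=3: pose=(-7,-8,W); sL=10/29, sR=1/2; mL=9/58, mR=39/58; mL+mR=24/29 → advance +1; mR−mL=15/29 → turn +1·90°
n=4: pose=(-8,-8,S); sL=8/29, sR=40/153; mL=-64/4437, mR=1772/4437; mL+mR=1708/4437 → advance +1; mR−mL=12/29 → turn +1·90°
n=5: pose=(-8,-9,E); sL=20/41, sR=20/61; mL=-400/2501, mR=1430/2501; mL+mR=1030/2501 → advance +1; mR−mL=30/41 → turn +1·90°

0 8/29 40/153 -64/4437 1772/4437 -8 -8 S
1 20/41 20/61 -400/2501 1430/2501 -8 -9 E
2 40/53 40/49 160/2597 3100/2597 -7 -9 N
3 10/29 1/2 9/58 39/58 -7 -8 W
4 8/29 40/153 -64/4437 1772/4437 -8 -8 S
5 20/41 20/61 -400/2501 1430/2501 -8 -9 E
final -7 -9 N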